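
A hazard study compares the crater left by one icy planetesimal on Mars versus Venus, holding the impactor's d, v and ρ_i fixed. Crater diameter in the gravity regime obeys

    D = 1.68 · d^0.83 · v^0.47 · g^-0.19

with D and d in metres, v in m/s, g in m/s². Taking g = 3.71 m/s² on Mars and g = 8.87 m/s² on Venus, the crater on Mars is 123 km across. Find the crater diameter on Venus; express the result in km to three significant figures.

D ≈ 104 km

All impactor-dependent factors cancel in the ratio, leaving D_Venus/D_Mars = (g_Venus/g_Mars)^-0.19.
(8.87/3.71)^-0.19 = 2.391^-0.19 = 0.8474
D_Venus = 0.8474 × 123 km = 104 km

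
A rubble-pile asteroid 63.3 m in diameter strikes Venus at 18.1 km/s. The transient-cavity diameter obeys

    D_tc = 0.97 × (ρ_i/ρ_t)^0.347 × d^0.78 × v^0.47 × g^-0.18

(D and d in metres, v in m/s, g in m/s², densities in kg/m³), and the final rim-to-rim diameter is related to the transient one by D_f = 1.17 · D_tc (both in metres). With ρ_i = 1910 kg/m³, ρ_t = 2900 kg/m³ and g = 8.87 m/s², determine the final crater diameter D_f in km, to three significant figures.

D_f ≈ 1.69 km

v = 18100 m/s.
(ρ_i/ρ_t)^0.347 = (1910/2900)^0.347 = 0.8651
d^0.78 = 63.3^0.78 = 25.42
v^0.47 = 18100^0.47 = 100.3
g^-0.18 = 8.87^-0.18 = 0.6751
D_tc = 0.97 × 0.8651 × 25.42 × 100.3 × 0.6751 = 1444 m
D_f = 1.17 × 1444 = 1689 m
     = 1.689 km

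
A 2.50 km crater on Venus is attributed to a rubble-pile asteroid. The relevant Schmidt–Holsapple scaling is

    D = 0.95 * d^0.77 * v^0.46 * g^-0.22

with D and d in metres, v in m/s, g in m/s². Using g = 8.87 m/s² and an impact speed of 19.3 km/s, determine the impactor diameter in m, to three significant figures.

d ≈ 142 m

Rearranging for d: d = [D / (0.95 · 19300^0.46 · 8.87^-0.22)]^(1/0.77).
D = 2500 m.
19300^0.46 = 93.62
8.87^-0.22 = 0.6187
Denominator = 0.95 × 93.62 × 0.6187 = 55.03
D / 55.03 = 2500 / 55.03 = 45.43
d = 45.43^(1/0.77) = 45.43^1.2987 = 142.0 m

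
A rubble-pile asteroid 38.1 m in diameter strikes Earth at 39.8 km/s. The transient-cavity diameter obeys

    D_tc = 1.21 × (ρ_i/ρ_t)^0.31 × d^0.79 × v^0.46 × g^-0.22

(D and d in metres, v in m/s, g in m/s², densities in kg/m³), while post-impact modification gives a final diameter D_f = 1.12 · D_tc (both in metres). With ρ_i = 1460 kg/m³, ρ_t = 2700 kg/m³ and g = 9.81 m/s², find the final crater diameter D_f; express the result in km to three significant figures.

D_f ≈ 1.57 km

v = 39800 m/s.
(ρ_i/ρ_t)^0.31 = (1460/2700)^0.31 = 0.8265
d^0.79 = 38.1^0.79 = 17.74
v^0.46 = 39800^0.46 = 130.6
g^-0.22 = 9.81^-0.22 = 0.6051
D_tc = 1.21 × 0.8265 × 17.74 × 130.6 × 0.6051 = 1402 m
D_f = 1.12 × 1402 = 1570 m
     = 1.570 km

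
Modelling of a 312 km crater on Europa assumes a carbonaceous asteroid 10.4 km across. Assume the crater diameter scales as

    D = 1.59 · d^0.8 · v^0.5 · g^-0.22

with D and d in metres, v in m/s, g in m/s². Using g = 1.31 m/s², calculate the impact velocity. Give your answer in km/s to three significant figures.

v ≈ 16.2 km/s

Rearranging for v: v = [D / (1.59 · 10400^0.8 · 1.31^-0.22)]^(1/0.5).
D = 312000 m.
10400^0.8 = 1635
1.31^-0.22 = 0.9423
Denominator = 1.59 × 1635 × 0.9423 = 2450
D / 2450 = 312000 / 2450 = 127.3
v = 127.3^(1/0.5) = 127.3^2 = 16205 m/s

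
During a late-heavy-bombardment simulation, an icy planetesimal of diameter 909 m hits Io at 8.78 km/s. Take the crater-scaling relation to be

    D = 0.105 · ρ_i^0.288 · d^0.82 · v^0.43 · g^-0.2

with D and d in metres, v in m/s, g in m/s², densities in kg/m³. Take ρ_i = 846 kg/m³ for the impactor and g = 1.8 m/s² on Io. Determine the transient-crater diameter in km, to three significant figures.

D ≈ 8.61 km

In SI units: v = 8780 m/s.
ρ_i^0.288 = 846^0.288 = 6.968
d^0.82 = 909^0.82 = 266.7
v^0.43 = 8780^0.43 = 49.63
g^-0.2 = 1.8^-0.2 = 0.8891
D = 0.105 × 6.968 × 266.7 × 49.63 × 0.8891 = 8610 m
   = 8.610 km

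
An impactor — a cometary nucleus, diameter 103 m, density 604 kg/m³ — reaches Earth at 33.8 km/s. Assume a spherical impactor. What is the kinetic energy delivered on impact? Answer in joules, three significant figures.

E ≈ 1.97 × 10^17 J

v = 33800 m/s.
Mass m = (π/6) ρ d³ = (π/6) × 604 × (103)³ = 3.456 × 10^8 kg
E = ½ m v² = 0.5 × 3.456 × 10^8 × (33800)² = 1.974 × 10^17 J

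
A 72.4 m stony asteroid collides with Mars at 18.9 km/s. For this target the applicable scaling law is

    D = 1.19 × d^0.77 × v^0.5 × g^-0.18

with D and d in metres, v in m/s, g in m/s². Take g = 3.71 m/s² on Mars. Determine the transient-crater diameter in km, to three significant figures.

D ≈ 3.49 km

In SI units: v = 18900 m/s.
d^0.77 = 72.4^0.77 = 27.04
v^0.5 = 18900^0.5 = 137.5
g^-0.18 = 3.71^-0.18 = 0.7898
D = 1.19 × 27.04 × 137.5 × 0.7898 = 3494 m
   = 3.494 km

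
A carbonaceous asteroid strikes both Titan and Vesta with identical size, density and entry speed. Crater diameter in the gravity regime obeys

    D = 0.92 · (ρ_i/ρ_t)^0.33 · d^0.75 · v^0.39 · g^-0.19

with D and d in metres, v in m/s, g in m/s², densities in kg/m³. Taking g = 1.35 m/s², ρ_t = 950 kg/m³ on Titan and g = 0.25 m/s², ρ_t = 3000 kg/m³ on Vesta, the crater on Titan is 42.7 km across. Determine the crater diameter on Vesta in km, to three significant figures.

The impactor-only factors (d, v, ρ_i) cancel in the ratio, leaving D_Vesta/D_Titan = (g_Vesta/g_Titan)^-0.19 · (ρ_t,Titan/ρ_t,Vesta)^0.33.
(0.25/1.35)^-0.19 = 0.1852^-0.19 = 1.378
(950/3000)^0.33 = 0.3167^0.33 = 0.6842
Ratio = 1.378 × 0.6842 = 0.9428
D_Vesta = 0.9428 × 42.7 km = 40.3 km

D ≈ 40.3 km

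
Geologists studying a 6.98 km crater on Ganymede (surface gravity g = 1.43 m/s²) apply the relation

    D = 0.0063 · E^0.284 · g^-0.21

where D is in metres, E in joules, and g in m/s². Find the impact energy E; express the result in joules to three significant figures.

E ≈ 2.50 × 10^21 J

Rearranging: E = [D / (0.0063 · g^-0.21)]^(1/0.284).
D = 6980 m.
g^-0.21 = 1.43^-0.21 = 0.9276
D / (0.0063 × 0.9276) = 6980 / (5.844 × 10^-3) = 1.194 × 10^6
E = (1.194 × 10^6)^3.5211 = 2.499 × 10^21 J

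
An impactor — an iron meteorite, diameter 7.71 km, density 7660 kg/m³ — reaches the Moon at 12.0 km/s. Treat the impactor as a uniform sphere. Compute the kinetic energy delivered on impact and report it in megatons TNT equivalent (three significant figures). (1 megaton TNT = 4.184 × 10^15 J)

E ≈ 3.16 × 10^7 Mt TNT

d = 7710 m; v = 12000 m/s.
Mass m = (π/6) ρ d³ = (π/6) × 7660 × (7710)³ = 1.838 × 10^15 kg
E = ½ m v² = 0.5 × 1.838 × 10^15 × (12000)² = 1.323 × 10^23 J
   = 1.323 × 10^23 / 4.184×10^15 = 3.162 × 10^7 Mt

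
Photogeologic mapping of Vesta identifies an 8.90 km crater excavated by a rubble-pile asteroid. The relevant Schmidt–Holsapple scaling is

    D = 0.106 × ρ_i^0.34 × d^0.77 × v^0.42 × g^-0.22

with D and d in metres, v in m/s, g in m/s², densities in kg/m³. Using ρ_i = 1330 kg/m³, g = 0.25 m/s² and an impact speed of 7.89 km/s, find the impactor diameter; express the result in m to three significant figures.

Rearranging for d: d = [D / (0.106 · 1330^0.34 · 7890^0.42 · 0.25^-0.22)]^(1/0.77).
D = 8900 m.
1330^0.34 = 11.54
7890^0.42 = 43.33
0.25^-0.22 = 1.357
Denominator = 0.106 × 11.54 × 43.33 × 1.357 = 71.93
D / 71.93 = 8900 / 71.93 = 123.7
d = 123.7^(1/0.77) = 123.7^1.2987 = 521.6 m

d ≈ 522 m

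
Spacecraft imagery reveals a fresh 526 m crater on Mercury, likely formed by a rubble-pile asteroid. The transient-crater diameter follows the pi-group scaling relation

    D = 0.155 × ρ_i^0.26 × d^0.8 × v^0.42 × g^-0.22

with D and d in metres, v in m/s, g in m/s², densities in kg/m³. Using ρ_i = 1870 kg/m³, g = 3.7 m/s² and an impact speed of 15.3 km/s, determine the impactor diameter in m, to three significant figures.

Rearranging for d: d = [D / (0.155 · 1870^0.26 · 15300^0.42 · 3.7^-0.22)]^(1/0.8).
1870^0.26 = 7.091
15300^0.42 = 57.22
3.7^-0.22 = 0.7499
Denominator = 0.155 × 7.091 × 57.22 × 0.7499 = 47.16
D / 47.16 = 526 / 47.16 = 11.15
d = 11.15^(1/0.8) = 11.15^1.25 = 20.37 m

d ≈ 20.4 m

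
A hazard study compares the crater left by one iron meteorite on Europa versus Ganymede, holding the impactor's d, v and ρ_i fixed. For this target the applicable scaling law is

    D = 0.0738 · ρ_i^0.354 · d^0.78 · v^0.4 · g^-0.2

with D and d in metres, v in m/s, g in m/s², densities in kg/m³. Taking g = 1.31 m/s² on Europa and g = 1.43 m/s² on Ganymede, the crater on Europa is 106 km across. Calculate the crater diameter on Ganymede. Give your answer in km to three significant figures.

D ≈ 104 km

All impactor-dependent factors cancel in the ratio, leaving D_Ganymede/D_Europa = (g_Ganymede/g_Europa)^-0.2.
(1.43/1.31)^-0.2 = 1.092^-0.2 = 0.9826
D_Ganymede = 0.9826 × 106 km = 104 km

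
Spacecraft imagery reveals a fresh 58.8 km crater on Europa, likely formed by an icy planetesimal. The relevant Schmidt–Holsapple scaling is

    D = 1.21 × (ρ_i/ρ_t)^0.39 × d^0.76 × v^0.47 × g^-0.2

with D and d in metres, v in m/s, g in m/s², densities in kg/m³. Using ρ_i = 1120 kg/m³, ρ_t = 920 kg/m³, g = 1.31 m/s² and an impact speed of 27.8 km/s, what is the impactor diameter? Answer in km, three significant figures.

d ≈ 2.54 km

Rearranging for d: d = [D / (1.21 · (1120/920)^0.39 · 27800^0.47 · 1.31^-0.2)]^(1/0.76).
D = 58800 m.
(1120/920)^0.39 = 1.080
27800^0.47 = 122.7
1.31^-0.2 = 0.9474
Denominator = 1.21 × 1.080 × 122.7 × 0.9474 = 151.9
D / 151.9 = 58800 / 151.9 = 387.1
d = 387.1^(1/0.76) = 387.1^1.3158 = 2541 m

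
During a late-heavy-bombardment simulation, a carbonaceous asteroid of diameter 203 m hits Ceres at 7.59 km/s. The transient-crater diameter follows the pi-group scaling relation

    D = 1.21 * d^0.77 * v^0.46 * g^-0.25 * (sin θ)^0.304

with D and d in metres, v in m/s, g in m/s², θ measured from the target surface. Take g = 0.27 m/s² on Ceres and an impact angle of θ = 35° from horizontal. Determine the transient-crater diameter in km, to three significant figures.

In SI units: v = 7590 m/s.
d^0.77 = 203^0.77 = 59.81
v^0.46 = 7590^0.46 = 60.94
g^-0.25 = 0.27^-0.25 = 1.387
(sin 35°)^0.304 = 0.5736^0.304 = 0.8445
D = 1.21 × 59.81 × 60.94 × 1.387 × 0.8445 = 5166 m
   = 5.166 km

D ≈ 5.17 km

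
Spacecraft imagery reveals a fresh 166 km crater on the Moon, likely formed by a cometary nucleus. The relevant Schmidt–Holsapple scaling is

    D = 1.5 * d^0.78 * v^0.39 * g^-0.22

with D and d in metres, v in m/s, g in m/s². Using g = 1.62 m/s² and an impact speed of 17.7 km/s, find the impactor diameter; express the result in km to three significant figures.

Rearranging for d: d = [D / (1.5 · 17700^0.39 · 1.62^-0.22)]^(1/0.78).
D = 166000 m.
17700^0.39 = 45.36
1.62^-0.22 = 0.8993
Denominator = 1.5 × 45.36 × 0.8993 = 61.19
D / 61.19 = 166000 / 61.19 = 2713
d = 2713^(1/0.78) = 2713^1.2821 = 25236 m

d ≈ 25.2 km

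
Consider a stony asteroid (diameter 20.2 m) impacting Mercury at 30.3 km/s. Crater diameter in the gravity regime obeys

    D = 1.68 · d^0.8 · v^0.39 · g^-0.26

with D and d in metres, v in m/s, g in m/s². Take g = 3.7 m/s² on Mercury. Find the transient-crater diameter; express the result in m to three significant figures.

D ≈ 741 m

In SI units: v = 30300 m/s.
d^0.8 = 20.2^0.8 = 11.07
v^0.39 = 30300^0.39 = 55.95
g^-0.26 = 3.7^-0.26 = 0.7117
D = 1.68 × 11.07 × 55.95 × 0.7117 = 740.5 m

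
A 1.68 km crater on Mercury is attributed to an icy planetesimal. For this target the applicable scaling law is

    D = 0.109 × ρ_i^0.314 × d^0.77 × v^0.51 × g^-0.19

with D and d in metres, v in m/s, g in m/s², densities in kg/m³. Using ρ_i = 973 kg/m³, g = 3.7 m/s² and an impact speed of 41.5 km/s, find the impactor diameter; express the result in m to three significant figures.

Rearranging for d: d = [D / (0.109 · 973^0.314 · 41500^0.51 · 3.7^-0.19)]^(1/0.77).
D = 1680 m.
973^0.314 = 8.675
41500^0.51 = 226.6
3.7^-0.19 = 0.7799
Denominator = 0.109 × 8.675 × 226.6 × 0.7799 = 167.1
D / 167.1 = 1680 / 167.1 = 10.05
d = 10.05^(1/0.77) = 10.05^1.2987 = 20.02 m

d ≈ 20.0 m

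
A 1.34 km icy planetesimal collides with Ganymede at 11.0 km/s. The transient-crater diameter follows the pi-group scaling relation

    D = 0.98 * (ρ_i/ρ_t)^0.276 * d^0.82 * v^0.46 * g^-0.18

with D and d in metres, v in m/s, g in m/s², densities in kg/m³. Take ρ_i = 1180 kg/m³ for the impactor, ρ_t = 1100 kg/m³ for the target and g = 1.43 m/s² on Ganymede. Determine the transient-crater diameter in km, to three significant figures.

In SI units: d = 1340 m, v = 11000 m/s.
(ρ_i/ρ_t)^0.276 = (1180/1100)^0.276 = 1.020
d^0.82 = 1340^0.82 = 366.6
v^0.46 = 11000^0.46 = 72.28
g^-0.18 = 1.43^-0.18 = 0.9376
D = 0.98 × 1.020 × 366.6 × 72.28 × 0.9376 = 24834 m
   = 24.83 km

D ≈ 24.8 km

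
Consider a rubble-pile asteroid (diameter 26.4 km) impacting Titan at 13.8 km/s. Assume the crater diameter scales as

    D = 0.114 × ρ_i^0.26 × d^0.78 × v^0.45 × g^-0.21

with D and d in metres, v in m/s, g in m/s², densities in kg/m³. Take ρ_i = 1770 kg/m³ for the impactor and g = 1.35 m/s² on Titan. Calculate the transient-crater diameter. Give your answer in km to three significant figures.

In SI units: d = 26400 m, v = 13800 m/s.
ρ_i^0.26 = 1770^0.26 = 6.990
d^0.78 = 26400^0.78 = 2811
v^0.45 = 13800^0.45 = 72.94
g^-0.21 = 1.35^-0.21 = 0.9389
D = 0.114 × 6.990 × 2811 × 72.94 × 0.9389 = 1.534 × 10^5 m
   = 153.4 km

D ≈ 153 km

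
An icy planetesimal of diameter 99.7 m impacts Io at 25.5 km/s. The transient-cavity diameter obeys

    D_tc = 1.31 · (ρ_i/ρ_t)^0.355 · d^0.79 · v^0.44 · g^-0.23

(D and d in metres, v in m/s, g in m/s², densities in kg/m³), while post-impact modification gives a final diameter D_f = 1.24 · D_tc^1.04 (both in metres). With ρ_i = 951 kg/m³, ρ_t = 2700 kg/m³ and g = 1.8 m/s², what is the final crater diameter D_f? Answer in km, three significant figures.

D_f ≈ 4.42 km

v = 25500 m/s.
(ρ_i/ρ_t)^0.355 = (951/2700)^0.355 = 0.6904
d^0.79 = 99.7^0.79 = 37.93
v^0.44 = 25500^0.44 = 86.87
g^-0.23 = 1.8^-0.23 = 0.8735
D_tc = 1.31 × 0.6904 × 37.93 × 86.87 × 0.8735 = 2603 m
D_f = 1.24 × (2603)^1.04 = 4421 m
     = 4.421 km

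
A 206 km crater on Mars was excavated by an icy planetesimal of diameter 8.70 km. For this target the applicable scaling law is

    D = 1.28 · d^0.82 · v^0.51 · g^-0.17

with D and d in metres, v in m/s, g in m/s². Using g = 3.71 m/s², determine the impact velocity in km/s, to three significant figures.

v ≈ 11.6 km/s

Rearranging for v: v = [D / (1.28 · 8700^0.82 · 3.71^-0.17)]^(1/0.51).
D = 206000 m.
8700^0.82 = 1700
3.71^-0.17 = 0.8002
Denominator = 1.28 × 1700 × 0.8002 = 1741
D / 1741 = 206000 / 1741 = 118.3
v = 118.3^(1/0.51) = 118.3^1.9608 = 11607 m/s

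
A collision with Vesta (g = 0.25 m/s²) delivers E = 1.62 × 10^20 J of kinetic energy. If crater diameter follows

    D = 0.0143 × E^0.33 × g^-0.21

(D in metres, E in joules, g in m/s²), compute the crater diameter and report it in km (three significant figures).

D ≈ 89.3 km

E^0.33 = (1.62 × 10^20)^0.33 = 4.668 × 10^6
g^-0.21 = 0.25^-0.21 = 1.338
D = 0.0143 × 4.668 × 10^6 × 1.338 = 89315 m
   = 89.31 km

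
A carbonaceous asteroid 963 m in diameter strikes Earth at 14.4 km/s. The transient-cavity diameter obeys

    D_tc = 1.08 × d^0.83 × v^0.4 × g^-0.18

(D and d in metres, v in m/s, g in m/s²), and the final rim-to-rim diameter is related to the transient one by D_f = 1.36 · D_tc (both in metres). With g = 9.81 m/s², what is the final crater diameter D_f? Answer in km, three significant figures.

v = 14400 m/s.
d^0.83 = 963^0.83 = 299.5
v^0.4 = 14400^0.4 = 46.06
g^-0.18 = 9.81^-0.18 = 0.6630
D_tc = 1.08 × 299.5 × 46.06 × 0.6630 = 9878 m
D_f = 1.36 × 9878 = 13434 m
     = 13.43 km

D_f ≈ 13.4 km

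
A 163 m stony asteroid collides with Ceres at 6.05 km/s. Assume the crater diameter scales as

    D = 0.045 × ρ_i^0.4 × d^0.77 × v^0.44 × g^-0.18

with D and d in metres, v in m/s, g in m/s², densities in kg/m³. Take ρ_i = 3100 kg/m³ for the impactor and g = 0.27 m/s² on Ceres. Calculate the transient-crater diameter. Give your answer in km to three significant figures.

In SI units: v = 6050 m/s.
ρ_i^0.4 = 3100^0.4 = 24.92
d^0.77 = 163^0.77 = 50.51
v^0.44 = 6050^0.44 = 46.13
g^-0.18 = 0.27^-0.18 = 1.266
D = 0.045 × 24.92 × 50.51 × 46.13 × 1.266 = 3308 m
   = 3.308 km

D ≈ 3.31 km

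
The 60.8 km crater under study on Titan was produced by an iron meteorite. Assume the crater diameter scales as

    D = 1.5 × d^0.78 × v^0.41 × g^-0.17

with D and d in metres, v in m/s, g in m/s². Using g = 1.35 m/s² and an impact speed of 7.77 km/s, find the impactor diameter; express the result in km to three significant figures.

d ≈ 7.78 km

Rearranging for d: d = [D / (1.5 · 7770^0.41 · 1.35^-0.17)]^(1/0.78).
D = 60800 m.
7770^0.41 = 39.36
1.35^-0.17 = 0.9503
Denominator = 1.5 × 39.36 × 0.9503 = 56.11
D / 56.11 = 60800 / 56.11 = 1084
d = 1084^(1/0.78) = 1084^1.2821 = 7784 m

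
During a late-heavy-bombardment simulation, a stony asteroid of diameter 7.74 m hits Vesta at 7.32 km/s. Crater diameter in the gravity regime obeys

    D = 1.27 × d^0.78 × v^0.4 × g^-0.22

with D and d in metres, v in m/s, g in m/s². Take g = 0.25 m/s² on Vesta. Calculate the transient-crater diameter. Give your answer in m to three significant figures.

In SI units: v = 7320 m/s.
d^0.78 = 7.74^0.78 = 4.934
v^0.4 = 7320^0.4 = 35.14
g^-0.22 = 0.25^-0.22 = 1.357
D = 1.27 × 4.934 × 35.14 × 1.357 = 298.8 m

D ≈ 299 m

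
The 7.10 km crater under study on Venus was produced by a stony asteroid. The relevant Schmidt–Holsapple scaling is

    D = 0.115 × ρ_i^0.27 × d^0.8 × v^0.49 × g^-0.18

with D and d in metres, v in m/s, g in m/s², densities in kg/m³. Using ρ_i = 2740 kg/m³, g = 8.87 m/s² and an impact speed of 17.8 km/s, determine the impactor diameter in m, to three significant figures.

d ≈ 274 m

Rearranging for d: d = [D / (0.115 · 2740^0.27 · 17800^0.49 · 8.87^-0.18)]^(1/0.8).
D = 7100 m.
2740^0.27 = 8.476
17800^0.49 = 121.0
8.87^-0.18 = 0.6751
Denominator = 0.115 × 8.476 × 121.0 × 0.6751 = 79.62
D / 79.62 = 7100 / 79.62 = 89.17
d = 89.17^(1/0.8) = 89.17^1.25 = 274.0 m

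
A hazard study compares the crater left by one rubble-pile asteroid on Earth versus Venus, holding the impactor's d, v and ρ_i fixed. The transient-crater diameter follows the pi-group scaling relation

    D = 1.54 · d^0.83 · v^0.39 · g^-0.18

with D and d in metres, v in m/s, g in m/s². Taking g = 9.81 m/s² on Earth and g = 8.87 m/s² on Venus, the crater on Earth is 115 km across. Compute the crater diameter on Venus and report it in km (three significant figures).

D ≈ 117 km

All impactor-dependent factors cancel in the ratio, leaving D_Venus/D_Earth = (g_Venus/g_Earth)^-0.18.
(8.87/9.81)^-0.18 = 0.9042^-0.18 = 1.018
D_Venus = 1.018 × 115 km = 117 km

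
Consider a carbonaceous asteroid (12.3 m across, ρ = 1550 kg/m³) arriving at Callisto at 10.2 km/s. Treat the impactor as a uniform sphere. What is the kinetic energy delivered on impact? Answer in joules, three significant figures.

E ≈ 7.86 × 10^13 J

v = 10200 m/s.
Mass m = (π/6) ρ d³ = (π/6) × 1550 × (12.3)³ = 1.510 × 10^6 kg
E = ½ m v² = 0.5 × 1.510 × 10^6 × (10200)² = 7.855 × 10^13 J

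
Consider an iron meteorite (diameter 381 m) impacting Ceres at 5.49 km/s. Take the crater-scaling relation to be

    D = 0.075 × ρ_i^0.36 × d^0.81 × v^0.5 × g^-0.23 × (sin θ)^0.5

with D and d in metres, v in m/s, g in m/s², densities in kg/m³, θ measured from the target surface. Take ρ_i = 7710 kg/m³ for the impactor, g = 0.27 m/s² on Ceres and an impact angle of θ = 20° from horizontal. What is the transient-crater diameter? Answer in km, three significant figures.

D ≈ 13.6 km

In SI units: v = 5490 m/s.
ρ_i^0.36 = 7710^0.36 = 25.08
d^0.81 = 381^0.81 = 123.2
v^0.5 = 5490^0.5 = 74.09
g^-0.23 = 0.27^-0.23 = 1.351
(sin 20°)^0.5 = 0.3420^0.5 = 0.5848
D = 0.075 × 25.08 × 123.2 × 74.09 × 1.351 × 0.5848 = 13565 m
   = 13.57 km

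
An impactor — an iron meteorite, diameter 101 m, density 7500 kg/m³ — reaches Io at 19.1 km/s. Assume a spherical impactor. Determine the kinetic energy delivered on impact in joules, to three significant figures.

v = 19100 m/s.
Mass m = (π/6) ρ d³ = (π/6) × 7500 × (101)³ = 4.046 × 10^9 kg
E = ½ m v² = 0.5 × 4.046 × 10^9 × (19100)² = 7.380 × 10^17 J

E ≈ 7.38 × 10^17 J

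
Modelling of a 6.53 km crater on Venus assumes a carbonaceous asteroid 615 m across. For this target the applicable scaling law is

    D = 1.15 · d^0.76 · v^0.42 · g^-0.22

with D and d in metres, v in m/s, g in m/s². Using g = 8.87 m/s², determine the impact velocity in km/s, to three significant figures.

Rearranging for v: v = [D / (1.15 · 615^0.76 · 8.87^-0.22)]^(1/0.42).
D = 6530 m.
615^0.76 = 131.7
8.87^-0.22 = 0.6187
Denominator = 1.15 × 131.7 × 0.6187 = 93.71
D / 93.71 = 6530 / 93.71 = 69.68
v = 69.68^(1/0.42) = 69.68^2.381 = 24459 m/s

v ≈ 24.5 km/s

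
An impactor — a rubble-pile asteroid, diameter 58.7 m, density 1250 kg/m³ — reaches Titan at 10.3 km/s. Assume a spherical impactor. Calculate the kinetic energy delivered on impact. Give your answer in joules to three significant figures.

v = 10300 m/s.
Mass m = (π/6) ρ d³ = (π/6) × 1250 × (58.7)³ = 1.324 × 10^8 kg
E = ½ m v² = 0.5 × 1.324 × 10^8 × (10300)² = 7.023 × 10^15 J

E ≈ 7.02 × 10^15 J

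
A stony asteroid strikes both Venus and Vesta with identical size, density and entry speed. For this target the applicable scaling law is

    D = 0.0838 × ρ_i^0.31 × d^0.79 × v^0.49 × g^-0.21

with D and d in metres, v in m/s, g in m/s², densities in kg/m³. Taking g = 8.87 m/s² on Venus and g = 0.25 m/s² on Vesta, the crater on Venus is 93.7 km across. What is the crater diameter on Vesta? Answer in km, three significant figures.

All impactor-dependent factors cancel in the ratio, leaving D_Vesta/D_Venus = (g_Vesta/g_Venus)^-0.21.
(0.25/8.87)^-0.21 = 0.02818^-0.21 = 2.116
D_Vesta = 2.116 × 93.7 km = 198 km

D ≈ 198 km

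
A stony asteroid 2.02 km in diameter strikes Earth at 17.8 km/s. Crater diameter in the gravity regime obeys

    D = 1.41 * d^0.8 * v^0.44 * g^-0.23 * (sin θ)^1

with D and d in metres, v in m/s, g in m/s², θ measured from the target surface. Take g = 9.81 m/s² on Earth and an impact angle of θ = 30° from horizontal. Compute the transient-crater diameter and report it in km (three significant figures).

D ≈ 13.6 km

In SI units: d = 2020 m, v = 17800 m/s.
d^0.8 = 2020^0.8 = 440.8
v^0.44 = 17800^0.44 = 74.16
g^-0.23 = 9.81^-0.23 = 0.5914
(sin 30°)^1 = 0.5000^1 = 0.5000
D = 1.41 × 440.8 × 74.16 × 0.5914 × 0.5000 = 13630 m
   = 13.63 km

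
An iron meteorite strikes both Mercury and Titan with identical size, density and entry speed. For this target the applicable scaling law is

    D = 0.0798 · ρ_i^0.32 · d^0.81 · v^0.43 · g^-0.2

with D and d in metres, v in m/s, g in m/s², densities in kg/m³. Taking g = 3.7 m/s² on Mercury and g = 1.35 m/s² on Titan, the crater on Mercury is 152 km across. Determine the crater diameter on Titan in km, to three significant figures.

D ≈ 186 km

All impactor-dependent factors cancel in the ratio, leaving D_Titan/D_Mercury = (g_Titan/g_Mercury)^-0.2.
(1.35/3.7)^-0.2 = 0.3649^-0.2 = 1.223
D_Titan = 1.223 × 152 km = 186 km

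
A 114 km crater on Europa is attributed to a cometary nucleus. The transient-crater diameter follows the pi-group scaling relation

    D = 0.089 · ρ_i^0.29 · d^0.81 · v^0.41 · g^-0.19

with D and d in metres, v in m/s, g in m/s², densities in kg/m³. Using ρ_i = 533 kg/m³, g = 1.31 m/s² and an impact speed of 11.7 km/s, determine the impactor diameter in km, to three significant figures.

d ≈ 34.1 km

Rearranging for d: d = [D / (0.089 · 533^0.29 · 11700^0.41 · 1.31^-0.19)]^(1/0.81).
D = 114000 m.
533^0.29 = 6.177
11700^0.41 = 46.55
1.31^-0.19 = 0.9500
Denominator = 0.089 × 6.177 × 46.55 × 0.9500 = 24.31
D / 24.31 = 114000 / 24.31 = 4689
d = 4689^(1/0.81) = 4689^1.2346 = 34066 m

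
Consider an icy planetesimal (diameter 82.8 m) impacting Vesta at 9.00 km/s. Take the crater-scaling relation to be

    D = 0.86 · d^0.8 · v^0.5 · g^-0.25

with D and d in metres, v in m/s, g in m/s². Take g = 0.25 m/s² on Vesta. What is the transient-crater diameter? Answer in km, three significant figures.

In SI units: v = 9000 m/s.
d^0.8 = 82.8^0.8 = 34.23
v^0.5 = 9000^0.5 = 94.87
g^-0.25 = 0.25^-0.25 = 1.414
D = 0.86 × 34.23 × 94.87 × 1.414 = 3949 m
   = 3.949 km

D ≈ 3.95 km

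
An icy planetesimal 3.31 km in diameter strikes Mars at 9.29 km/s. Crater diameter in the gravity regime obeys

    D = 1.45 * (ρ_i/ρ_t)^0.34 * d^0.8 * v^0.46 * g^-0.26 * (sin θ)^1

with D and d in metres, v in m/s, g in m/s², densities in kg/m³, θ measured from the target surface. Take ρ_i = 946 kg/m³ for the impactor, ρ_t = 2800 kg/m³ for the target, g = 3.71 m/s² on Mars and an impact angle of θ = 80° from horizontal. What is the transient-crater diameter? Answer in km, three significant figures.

D ≈ 30.7 km

In SI units: d = 3310 m, v = 9290 m/s.
(ρ_i/ρ_t)^0.34 = (946/2800)^0.34 = 0.6915
d^0.8 = 3310^0.8 = 654.4
v^0.46 = 9290^0.46 = 66.88
g^-0.26 = 3.71^-0.26 = 0.7112
(sin 80°)^1 = 0.9848^1 = 0.9848
D = 1.45 × 0.6915 × 654.4 × 66.88 × 0.7112 × 0.9848 = 30735 m
   = 30.74 km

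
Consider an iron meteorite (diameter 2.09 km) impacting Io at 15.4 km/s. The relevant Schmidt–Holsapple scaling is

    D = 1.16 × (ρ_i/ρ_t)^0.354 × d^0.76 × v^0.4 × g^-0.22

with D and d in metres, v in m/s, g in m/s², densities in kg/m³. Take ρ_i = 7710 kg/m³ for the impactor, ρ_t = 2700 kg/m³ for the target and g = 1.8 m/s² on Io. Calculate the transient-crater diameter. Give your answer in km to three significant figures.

D ≈ 23.3 km

In SI units: d = 2090 m, v = 15400 m/s.
(ρ_i/ρ_t)^0.354 = (7710/2700)^0.354 = 1.450
d^0.76 = 2090^0.76 = 333.7
v^0.4 = 15400^0.4 = 47.32
g^-0.22 = 1.8^-0.22 = 0.8787
D = 1.16 × 1.450 × 333.7 × 47.32 × 0.8787 = 23338 m
   = 23.34 km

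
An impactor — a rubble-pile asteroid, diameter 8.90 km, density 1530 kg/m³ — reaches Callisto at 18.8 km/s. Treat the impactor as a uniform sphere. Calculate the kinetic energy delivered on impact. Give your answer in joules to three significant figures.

E ≈ 9.98 × 10^22 J

d = 8900 m; v = 18800 m/s.
Mass m = (π/6) ρ d³ = (π/6) × 1530 × (8900)³ = 5.648 × 10^14 kg
E = ½ m v² = 0.5 × 5.648 × 10^14 × (18800)² = 9.981 × 10^22 J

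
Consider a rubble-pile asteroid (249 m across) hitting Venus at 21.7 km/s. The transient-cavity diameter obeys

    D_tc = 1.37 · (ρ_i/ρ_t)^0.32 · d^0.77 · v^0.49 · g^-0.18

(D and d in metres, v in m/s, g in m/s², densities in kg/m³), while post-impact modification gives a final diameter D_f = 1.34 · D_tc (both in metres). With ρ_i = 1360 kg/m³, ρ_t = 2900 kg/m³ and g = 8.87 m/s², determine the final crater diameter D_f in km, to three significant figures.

D_f ≈ 9.08 km

v = 21700 m/s.
(ρ_i/ρ_t)^0.32 = (1360/2900)^0.32 = 0.7848
d^0.77 = 249^0.77 = 70.00
v^0.49 = 21700^0.49 = 133.3
g^-0.18 = 8.87^-0.18 = 0.6751
D_tc = 1.37 × 0.7848 × 70.00 × 133.3 × 0.6751 = 6773 m
D_f = 1.34 × 6773 = 9076 m
     = 9.076 km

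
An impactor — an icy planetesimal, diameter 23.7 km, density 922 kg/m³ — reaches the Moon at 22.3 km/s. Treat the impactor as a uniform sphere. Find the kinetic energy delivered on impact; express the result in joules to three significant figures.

d = 23700 m; v = 22300 m/s.
Mass m = (π/6) ρ d³ = (π/6) × 922 × (23700)³ = 6.427 × 10^15 kg
E = ½ m v² = 0.5 × 6.427 × 10^15 × (22300)² = 1.598 × 10^24 J

E ≈ 1.60 × 10^24 J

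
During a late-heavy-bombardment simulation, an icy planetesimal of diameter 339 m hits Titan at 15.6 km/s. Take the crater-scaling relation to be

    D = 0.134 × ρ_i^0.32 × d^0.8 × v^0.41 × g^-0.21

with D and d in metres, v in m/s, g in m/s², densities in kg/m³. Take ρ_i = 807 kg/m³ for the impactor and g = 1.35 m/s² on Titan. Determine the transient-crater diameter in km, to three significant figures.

In SI units: v = 15600 m/s.
ρ_i^0.32 = 807^0.32 = 8.515
d^0.8 = 339^0.8 = 105.7
v^0.41 = 15600^0.41 = 52.38
g^-0.21 = 1.35^-0.21 = 0.9389
D = 0.134 × 8.515 × 105.7 × 52.38 × 0.9389 = 5931 m
   = 5.931 km

D ≈ 5.93 km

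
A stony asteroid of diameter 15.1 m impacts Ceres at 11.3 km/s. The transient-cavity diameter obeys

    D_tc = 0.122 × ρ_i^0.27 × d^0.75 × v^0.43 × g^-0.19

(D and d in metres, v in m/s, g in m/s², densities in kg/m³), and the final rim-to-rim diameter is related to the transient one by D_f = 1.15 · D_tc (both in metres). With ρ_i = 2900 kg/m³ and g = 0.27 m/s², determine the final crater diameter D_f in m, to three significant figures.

v = 11300 m/s.
ρ_i^0.27 = 2900^0.27 = 8.607
d^0.75 = 15.1^0.75 = 7.660
v^0.43 = 11300^0.43 = 55.31
g^-0.19 = 0.27^-0.19 = 1.282
D_tc = 0.122 × 8.607 × 7.660 × 55.31 × 1.282 = 570.3 m
D_f = 1.15 × 570.3 = 655.8 m

D_f ≈ 656 m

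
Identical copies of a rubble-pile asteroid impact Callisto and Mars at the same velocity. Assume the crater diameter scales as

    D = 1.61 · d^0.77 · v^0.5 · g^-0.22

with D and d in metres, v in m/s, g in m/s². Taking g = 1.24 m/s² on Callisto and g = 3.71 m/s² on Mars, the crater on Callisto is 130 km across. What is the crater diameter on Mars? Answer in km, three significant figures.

D ≈ 102 km

All impactor-dependent factors cancel in the ratio, leaving D_Mars/D_Callisto = (g_Mars/g_Callisto)^-0.22.
(3.71/1.24)^-0.22 = 2.992^-0.22 = 0.7858
D_Mars = 0.7858 × 130 km = 102 km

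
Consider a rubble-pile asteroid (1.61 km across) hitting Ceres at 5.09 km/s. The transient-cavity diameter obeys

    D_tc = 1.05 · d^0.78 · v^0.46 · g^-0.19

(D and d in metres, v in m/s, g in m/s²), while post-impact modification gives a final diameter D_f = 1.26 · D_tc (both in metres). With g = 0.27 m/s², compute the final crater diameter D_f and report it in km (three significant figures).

In SI: d = 1610 m, v = 5090 m/s.
d^0.78 = 1610^0.78 = 317.2
v^0.46 = 5090^0.46 = 50.71
g^-0.19 = 0.27^-0.19 = 1.282
D_tc = 1.05 × 317.2 × 50.71 × 1.282 = 21650 m
D_f = 1.26 × 21650 = 27279 m
     = 27.28 km

D_f ≈ 27.3 km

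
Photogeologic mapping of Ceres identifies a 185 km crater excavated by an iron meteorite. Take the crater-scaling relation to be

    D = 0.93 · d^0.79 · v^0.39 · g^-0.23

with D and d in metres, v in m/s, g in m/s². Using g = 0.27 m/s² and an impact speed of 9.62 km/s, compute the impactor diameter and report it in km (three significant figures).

Rearranging for d: d = [D / (0.93 · 9620^0.39 · 0.27^-0.23)]^(1/0.79).
D = 185000 m.
9620^0.39 = 35.76
0.27^-0.23 = 1.351
Denominator = 0.93 × 35.76 × 1.351 = 44.93
D / 44.93 = 185000 / 44.93 = 4118
d = 4118^(1/0.79) = 4118^1.2658 = 37624 m

d ≈ 37.6 km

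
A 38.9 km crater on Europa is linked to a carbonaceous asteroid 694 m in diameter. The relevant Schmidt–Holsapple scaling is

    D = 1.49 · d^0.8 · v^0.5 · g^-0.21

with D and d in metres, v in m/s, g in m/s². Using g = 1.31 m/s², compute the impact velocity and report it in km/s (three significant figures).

v ≈ 21.7 km/s

Rearranging for v: v = [D / (1.49 · 694^0.8 · 1.31^-0.21)]^(1/0.5).
D = 38900 m.
694^0.8 = 187.5
1.31^-0.21 = 0.9449
Denominator = 1.49 × 187.5 × 0.9449 = 264.0
D / 264.0 = 38900 / 264.0 = 147.3
v = 147.3^(1/0.5) = 147.3^2 = 21697 m/s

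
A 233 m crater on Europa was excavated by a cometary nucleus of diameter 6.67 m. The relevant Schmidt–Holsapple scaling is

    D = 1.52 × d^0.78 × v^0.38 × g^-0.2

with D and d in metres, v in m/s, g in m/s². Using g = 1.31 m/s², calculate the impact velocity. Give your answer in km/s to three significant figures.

v ≈ 13.2 km/s

Rearranging for v: v = [D / (1.52 · 6.67^0.78 · 1.31^-0.2)]^(1/0.38).
6.67^0.78 = 4.394
1.31^-0.2 = 0.9474
Denominator = 1.52 × 4.394 × 0.9474 = 6.328
D / 6.328 = 233 / 6.328 = 36.82
v = 36.82^(1/0.38) = 36.82^2.6316 = 13222 m/s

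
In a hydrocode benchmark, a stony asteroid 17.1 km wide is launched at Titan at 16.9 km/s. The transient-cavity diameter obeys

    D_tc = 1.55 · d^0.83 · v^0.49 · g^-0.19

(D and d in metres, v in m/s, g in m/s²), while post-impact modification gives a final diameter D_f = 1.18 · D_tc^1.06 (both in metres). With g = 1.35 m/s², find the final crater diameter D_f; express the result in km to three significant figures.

In SI: d = 17100 m, v = 16900 m/s.
d^0.83 = 17100^0.83 = 3261
v^0.49 = 16900^0.49 = 117.9
g^-0.19 = 1.35^-0.19 = 0.9446
D_tc = 1.55 × 3261 × 117.9 × 0.9446 = 5.629 × 10^5 m
D_f = 1.18 × (5.629 × 10^5)^1.06 = 1.470 × 10^6 m
     = 1470 km

D_f ≈ 1470 km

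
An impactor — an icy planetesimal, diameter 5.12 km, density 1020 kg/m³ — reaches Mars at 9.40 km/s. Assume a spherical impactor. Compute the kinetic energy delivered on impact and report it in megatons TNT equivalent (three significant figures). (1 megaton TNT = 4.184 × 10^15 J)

d = 5120 m; v = 9400 m/s.
Mass m = (π/6) ρ d³ = (π/6) × 1020 × (5120)³ = 7.168 × 10^13 kg
E = ½ m v² = 0.5 × 7.168 × 10^13 × (9400)² = 3.167 × 10^21 J
   = 3.167 × 10^21 / 4.184×10^15 = 7.569 × 10^5 Mt

E ≈ 7.57 × 10^5 Mt TNT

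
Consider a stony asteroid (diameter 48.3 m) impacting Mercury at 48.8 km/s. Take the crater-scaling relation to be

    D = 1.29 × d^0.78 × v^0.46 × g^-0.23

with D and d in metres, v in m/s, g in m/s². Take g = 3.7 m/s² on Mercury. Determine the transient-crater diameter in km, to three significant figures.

D ≈ 2.82 km

In SI units: v = 48800 m/s.
d^0.78 = 48.3^0.78 = 20.58
v^0.46 = 48800^0.46 = 143.4
g^-0.23 = 3.7^-0.23 = 0.7401
D = 1.29 × 20.58 × 143.4 × 0.7401 = 2818 m
   = 2.818 km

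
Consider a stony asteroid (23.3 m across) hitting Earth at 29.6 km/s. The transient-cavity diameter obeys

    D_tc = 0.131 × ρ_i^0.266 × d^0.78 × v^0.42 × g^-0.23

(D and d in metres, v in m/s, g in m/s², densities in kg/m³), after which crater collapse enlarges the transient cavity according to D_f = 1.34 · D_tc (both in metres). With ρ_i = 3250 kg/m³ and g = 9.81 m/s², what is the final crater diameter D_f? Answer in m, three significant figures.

D_f ≈ 785 m

v = 29600 m/s.
ρ_i^0.266 = 3250^0.266 = 8.593
d^0.78 = 23.3^0.78 = 11.66
v^0.42 = 29600^0.42 = 75.50
g^-0.23 = 9.81^-0.23 = 0.5914
D_tc = 0.131 × 8.593 × 11.66 × 75.50 × 0.5914 = 586.1 m
D_f = 1.34 × 586.1 = 785.4 m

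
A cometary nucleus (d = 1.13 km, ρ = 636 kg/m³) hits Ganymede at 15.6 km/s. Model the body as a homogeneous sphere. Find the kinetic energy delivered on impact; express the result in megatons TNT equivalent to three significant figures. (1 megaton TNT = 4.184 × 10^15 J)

E ≈ 14000 Mt TNT

d = 1130 m; v = 15600 m/s.
Mass m = (π/6) ρ d³ = (π/6) × 636 × (1130)³ = 4.805 × 10^11 kg
E = ½ m v² = 0.5 × 4.805 × 10^11 × (15600)² = 5.847 × 10^19 J
   = 5.847 × 10^19 / 4.184×10^15 = 13975 Mt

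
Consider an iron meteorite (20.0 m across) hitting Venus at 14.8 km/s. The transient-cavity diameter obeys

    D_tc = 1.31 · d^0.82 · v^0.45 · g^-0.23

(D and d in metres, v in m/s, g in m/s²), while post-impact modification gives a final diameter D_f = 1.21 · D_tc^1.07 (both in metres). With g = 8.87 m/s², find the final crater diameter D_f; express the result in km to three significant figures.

D_f ≈ 1.33 km

v = 14800 m/s.
d^0.82 = 20^0.82 = 11.66
v^0.45 = 14800^0.45 = 75.27
g^-0.23 = 8.87^-0.23 = 0.6053
D_tc = 1.31 × 11.66 × 75.27 × 0.6053 = 695.9 m
D_f = 1.21 × (695.9)^1.07 = 1331 m
     = 1.331 km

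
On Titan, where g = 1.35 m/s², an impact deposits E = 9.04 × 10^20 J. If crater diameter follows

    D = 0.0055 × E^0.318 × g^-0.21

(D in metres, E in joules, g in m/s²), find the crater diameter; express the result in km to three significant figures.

D ≈ 23.8 km

E^0.318 = (9.04 × 10^20)^0.318 = 4.614 × 10^6
g^-0.21 = 1.35^-0.21 = 0.9389
D = 0.0055 × 4.614 × 10^6 × 0.9389 = 23826 m
   = 23.83 km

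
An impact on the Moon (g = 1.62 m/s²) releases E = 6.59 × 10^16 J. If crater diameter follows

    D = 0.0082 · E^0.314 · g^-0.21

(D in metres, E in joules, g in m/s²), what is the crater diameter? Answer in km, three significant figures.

E^0.314 = (6.59 × 10^16)^0.314 = 1.910 × 10^5
g^-0.21 = 1.62^-0.21 = 0.9037
D = 0.0082 × 1.910 × 10^5 × 0.9037 = 1415 m
   = 1.415 km

D ≈ 1.42 km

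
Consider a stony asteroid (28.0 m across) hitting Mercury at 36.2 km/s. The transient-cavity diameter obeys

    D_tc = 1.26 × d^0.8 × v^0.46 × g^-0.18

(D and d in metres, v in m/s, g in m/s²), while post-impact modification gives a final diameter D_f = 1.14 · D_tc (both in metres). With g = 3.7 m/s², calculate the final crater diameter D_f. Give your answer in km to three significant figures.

v = 36200 m/s.
d^0.8 = 28^0.8 = 14.38
v^0.46 = 36200^0.46 = 125.0
g^-0.18 = 3.7^-0.18 = 0.7902
D_tc = 1.26 × 14.38 × 125.0 × 0.7902 = 1790 m
D_f = 1.14 × 1790 = 2041 m
     = 2.041 km

D_f ≈ 2.04 km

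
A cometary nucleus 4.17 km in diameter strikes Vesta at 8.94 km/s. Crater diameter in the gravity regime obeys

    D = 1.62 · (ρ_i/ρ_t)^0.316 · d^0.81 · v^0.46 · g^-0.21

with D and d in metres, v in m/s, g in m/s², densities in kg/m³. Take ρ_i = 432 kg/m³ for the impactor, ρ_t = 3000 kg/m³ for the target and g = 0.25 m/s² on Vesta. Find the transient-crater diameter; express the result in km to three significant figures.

D ≈ 66.1 km

In SI units: d = 4170 m, v = 8940 m/s.
(ρ_i/ρ_t)^0.316 = (432/3000)^0.316 = 0.5421
d^0.81 = 4170^0.81 = 855.7
v^0.46 = 8940^0.46 = 65.71
g^-0.21 = 0.25^-0.21 = 1.338
D = 1.62 × 0.5421 × 855.7 × 65.71 × 1.338 = 66070 m
   = 66.07 km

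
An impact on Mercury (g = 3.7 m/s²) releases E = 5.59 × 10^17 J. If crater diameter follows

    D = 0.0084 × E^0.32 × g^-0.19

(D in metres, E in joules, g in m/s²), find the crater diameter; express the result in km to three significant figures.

E^0.32 = (5.59 × 10^17)^0.32 = 4.777 × 10^5
g^-0.19 = 3.7^-0.19 = 0.7799
D = 0.0084 × 4.777 × 10^5 × 0.7799 = 3129 m
   = 3.129 km

D ≈ 3.13 km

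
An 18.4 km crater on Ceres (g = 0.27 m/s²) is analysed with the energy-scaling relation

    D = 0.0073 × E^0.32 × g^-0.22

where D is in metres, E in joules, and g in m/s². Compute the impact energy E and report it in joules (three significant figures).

E ≈ 4.11 × 10^19 J

Rearranging: E = [D / (0.0073 · g^-0.22)]^(1/0.32).
D = 18400 m.
g^-0.22 = 0.27^-0.22 = 1.334
D / (0.0073 × 1.334) = 18400 / (9.738 × 10^-3) = 1.890 × 10^6
E = (1.890 × 10^6)^3.125 = 4.111 × 10^19 J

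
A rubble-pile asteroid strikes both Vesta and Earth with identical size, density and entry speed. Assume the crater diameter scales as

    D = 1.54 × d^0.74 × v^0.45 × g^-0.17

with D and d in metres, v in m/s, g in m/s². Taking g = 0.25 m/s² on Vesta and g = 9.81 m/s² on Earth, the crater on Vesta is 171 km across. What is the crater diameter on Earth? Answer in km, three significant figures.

All impactor-dependent factors cancel in the ratio, leaving D_Earth/D_Vesta = (g_Earth/g_Vesta)^-0.17.
(9.81/0.25)^-0.17 = 39.24^-0.17 = 0.5359
D_Earth = 0.5359 × 171 km = 91.6 km

D ≈ 91.6 km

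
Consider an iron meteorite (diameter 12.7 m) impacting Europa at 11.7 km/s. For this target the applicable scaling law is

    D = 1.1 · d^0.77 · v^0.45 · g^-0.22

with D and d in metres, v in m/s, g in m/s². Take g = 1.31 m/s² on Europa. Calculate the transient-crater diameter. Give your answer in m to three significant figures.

D ≈ 497 m

In SI units: v = 11700 m/s.
d^0.77 = 12.7^0.77 = 7.078
v^0.45 = 11700^0.45 = 67.71
g^-0.22 = 1.31^-0.22 = 0.9423
D = 1.1 × 7.078 × 67.71 × 0.9423 = 496.8 m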